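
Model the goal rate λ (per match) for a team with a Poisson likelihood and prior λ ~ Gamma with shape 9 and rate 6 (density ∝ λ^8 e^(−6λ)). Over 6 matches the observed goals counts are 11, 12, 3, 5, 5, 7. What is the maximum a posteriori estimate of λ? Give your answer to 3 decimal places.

Σxᵢ = 11+12+3+5+5+7 = 43, with n = 6.
Posterior ∝ λ^8e^(−6λ) · λ^43e^(−6λ) = λ^51e^(−12λ), i.e. Gamma(shape=52, rate=12).
The mode of a Gamma(a, b) with a ≥ 1 (shape–rate) is (a−1)/b = 51/12 ≈ 4.250.

λ̂_MAP = 4.250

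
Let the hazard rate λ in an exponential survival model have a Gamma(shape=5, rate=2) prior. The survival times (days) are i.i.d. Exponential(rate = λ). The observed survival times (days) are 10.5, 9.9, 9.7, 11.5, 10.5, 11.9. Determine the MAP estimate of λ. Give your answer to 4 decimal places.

λ̂_MAP = 0.1515

The Exponential(rate=λ) likelihood is ∝ λ^n e^(−λΣtᵢ). Here n = 6 and Σtᵢ = 10.5 + 9.9 + 9.7 + 11.5 + 10.5 + 11.9 = 64.
Posterior ∝ λ^4e^(−2λ) · λ^6e^(−64λ) = λ^10e^(−66λ), i.e. Gamma(11, 66).
Mode = (a−1)/b = 10/66 ≈ 0.1515.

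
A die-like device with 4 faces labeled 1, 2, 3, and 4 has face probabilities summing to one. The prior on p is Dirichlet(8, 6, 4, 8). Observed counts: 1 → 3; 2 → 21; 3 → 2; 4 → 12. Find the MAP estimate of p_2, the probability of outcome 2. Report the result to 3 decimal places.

The posterior is Dirichlet(αᵢ + nᵢ) = Dirichlet(11, 27, 6, 20).
For a Dirichlet(a₁,…,a_K) with all aᵢ > 1, the mode has j-th component (aⱼ − 1)/(Σaᵢ − K).
Here Σaᵢ = 64 and K = 4, so p_2 = (27 − 1)/(64 − 4) = 26/60 ≈ 0.433.

MAP estimate: 0.433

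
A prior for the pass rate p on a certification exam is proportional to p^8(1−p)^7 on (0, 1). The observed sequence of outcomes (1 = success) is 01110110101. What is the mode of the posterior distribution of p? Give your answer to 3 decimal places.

The prior density ∝ p^8(1−p)^7 is the kernel of Beta(9, 8).
Data: 7 successes in 11 trials (from the sequence). The binomial likelihood contributes p^7(1−p)^4, so the posterior is Beta(9+7, 8+4) = Beta(16, 12).
For Beta(a, b) with a, b > 1 the mode is (a−1)/(a+b−2) = 15/26 ≈ 0.577.

p̂_MAP = 0.577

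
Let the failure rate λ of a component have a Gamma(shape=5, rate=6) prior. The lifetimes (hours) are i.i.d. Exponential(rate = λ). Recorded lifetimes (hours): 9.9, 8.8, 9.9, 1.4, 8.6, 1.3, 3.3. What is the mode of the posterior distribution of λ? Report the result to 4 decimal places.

The Exponential(rate=λ) likelihood is ∝ λ^n e^(−λΣtᵢ). Here n = 7 and Σtᵢ = 9.9 + 8.8 + 9.9 + 1.4 + 8.6 + 1.3 + 3.3 = 43.2.
Posterior ∝ λ^4e^(−6λ) · λ^7e^(−43.2λ) = λ^11e^(−49.2λ), i.e. Gamma(12, 49.2).
Mode = (a−1)/b = 11/49.2 ≈ 0.2236.

λ̂_MAP = 0.2236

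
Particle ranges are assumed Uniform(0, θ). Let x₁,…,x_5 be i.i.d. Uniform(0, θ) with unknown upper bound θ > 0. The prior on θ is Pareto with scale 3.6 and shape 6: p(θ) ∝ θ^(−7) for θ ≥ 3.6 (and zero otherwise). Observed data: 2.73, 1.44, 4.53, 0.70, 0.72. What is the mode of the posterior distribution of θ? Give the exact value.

The Uniform(0, θ) likelihood is θ^(−n) for θ ≥ max(xᵢ), zero otherwise. Here max(xᵢ) = 4.53.
Posterior ∝ θ^(−7) · θ^(−5) = θ^(−12) on θ ≥ max(3.6, 4.53) = 4.53.
This density is strictly decreasing in θ, so the posterior mode lies at the lower boundary of the support.

θ̂_MAP = 4.53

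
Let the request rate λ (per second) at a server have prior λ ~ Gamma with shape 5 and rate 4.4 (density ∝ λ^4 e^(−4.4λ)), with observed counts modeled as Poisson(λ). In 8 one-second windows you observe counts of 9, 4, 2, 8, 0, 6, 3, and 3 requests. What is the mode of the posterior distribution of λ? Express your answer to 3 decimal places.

λ̂_MAP = 3.145

Σxᵢ = 9+4+2+8+0+6+3+3 = 35, with n = 8.
Posterior ∝ λ^4e^(−4.4λ) · λ^35e^(−8λ) = λ^39e^(−12.4λ), i.e. Gamma(shape=40, rate=12.4).
The mode of a Gamma(a, b) with a ≥ 1 (shape–rate) is (a−1)/b = 39/12.4 ≈ 3.145.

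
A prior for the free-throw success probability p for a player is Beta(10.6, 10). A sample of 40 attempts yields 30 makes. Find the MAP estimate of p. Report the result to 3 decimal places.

p̂_MAP = 0.676

Prior: Beta(10.6, 10).
Data: 30 successes in 40 trials. The binomial likelihood contributes p^30(1−p)^10, so the posterior is Beta(10.6+30, 10+10) = Beta(40.6, 20).
For Beta(a, b) with a, b > 1 the mode is (a−1)/(a+b−2) = 39.6/58.6 ≈ 0.676.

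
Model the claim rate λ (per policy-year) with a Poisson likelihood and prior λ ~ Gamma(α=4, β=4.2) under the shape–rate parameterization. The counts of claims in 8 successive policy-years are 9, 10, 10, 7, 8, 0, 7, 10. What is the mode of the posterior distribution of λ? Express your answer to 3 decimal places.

λ̂_MAP = 5.246

Σxᵢ = 9+10+10+7+8+0+7+10 = 61, with n = 8.
Posterior ∝ λ^3e^(−4.2λ) · λ^61e^(−8λ) = λ^64e^(−12.2λ), i.e. Gamma(shape=65, rate=12.2).
The mode of a Gamma(a, b) with a ≥ 1 (shape–rate) is (a−1)/b = 64/12.2 ≈ 5.246.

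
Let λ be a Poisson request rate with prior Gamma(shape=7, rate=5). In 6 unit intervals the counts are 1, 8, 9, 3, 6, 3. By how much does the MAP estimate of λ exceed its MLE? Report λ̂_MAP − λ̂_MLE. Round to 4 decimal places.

Σxᵢ = 30. Posterior is Gamma(37, 11); MAP = (37−1)/11 = 36/11 ≈ 3.27273.
MLE = x̄ = 30/6 ≈ 5.00000.
Difference = 36/11 − 30/6 = -19/11 ≈ -1.7273.

MAP − MLE = -1.7273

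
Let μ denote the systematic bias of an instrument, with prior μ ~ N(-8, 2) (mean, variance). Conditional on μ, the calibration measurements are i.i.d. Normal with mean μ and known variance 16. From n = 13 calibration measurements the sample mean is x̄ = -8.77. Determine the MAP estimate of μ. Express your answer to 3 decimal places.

n = 13, x̄ = -8.77.
For a Normal prior and Normal likelihood with known variance, the posterior is Normal; its mode equals its mean, the precision-weighted average.
Prior precision 1/σ₀² = 1/2 = 0.5; data precision n/σ² = 13/16 = 0.8125.
μ̂ = (0.5·(-8) + 0.8125·(-8.77)) / (0.5 + 0.8125) = (-11.125625)/1.3125 = -2543/300 ≈ -8.477.

μ̂_MAP = -8.477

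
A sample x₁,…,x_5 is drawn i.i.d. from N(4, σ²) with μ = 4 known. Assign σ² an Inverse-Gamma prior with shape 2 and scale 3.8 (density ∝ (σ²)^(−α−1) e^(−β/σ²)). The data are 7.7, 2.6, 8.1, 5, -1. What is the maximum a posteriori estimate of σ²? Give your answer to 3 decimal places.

Sum of squared deviations about the known mean: SS = (7.7−4)² + (2.6−4)² + (8.1−4)² + (5−4)² + (-1−4)² = 58.46.
The Normal likelihood contributes (σ²)^(−n/2) exp(−SS/(2σ²)), so the posterior is Inverse-Gamma(α + n/2, β + SS/2) = Inverse-Gamma(4.5, 33.03).
The mode of Inverse-Gamma(a, b) is b/(a+1) = 33.03/5.5 ≈ 6.005.

σ̂²_MAP = 6.005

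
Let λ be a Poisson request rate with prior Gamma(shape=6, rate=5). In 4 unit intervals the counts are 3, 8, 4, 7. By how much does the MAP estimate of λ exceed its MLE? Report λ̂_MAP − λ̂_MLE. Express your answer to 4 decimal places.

MAP − MLE = -2.5000

Σxᵢ = 22. Posterior is Gamma(28, 9); MAP = (28−1)/9 = 27/9 ≈ 3.00000.
MLE = x̄ = 22/4 ≈ 5.50000.
Difference = 27/9 − 22/4 = -5/2 ≈ -2.5000.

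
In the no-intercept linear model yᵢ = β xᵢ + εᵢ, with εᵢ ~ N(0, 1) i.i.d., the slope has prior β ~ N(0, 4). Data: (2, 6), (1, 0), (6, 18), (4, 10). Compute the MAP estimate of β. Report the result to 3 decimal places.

β̂_MAP = 2.795

log p(β | y) = −Σ(yᵢ − βxᵢ)²/(2·1) − β²/(2·4) + const.
Setting the derivative to zero: Σxᵢ(yᵢ − βxᵢ)/1 − β/4 = 0, so β = Σxᵢyᵢ / (Σxᵢ² + σ²/τ²).
Σxᵢyᵢ = 2·6 + 1·0 + 6·18 + 4·10 = 160; Σxᵢ² = 57; σ²/τ² = 0.25.
β̂_MAP = 160 / (57 + 0.25) = 160/57.25 ≈ 2.795.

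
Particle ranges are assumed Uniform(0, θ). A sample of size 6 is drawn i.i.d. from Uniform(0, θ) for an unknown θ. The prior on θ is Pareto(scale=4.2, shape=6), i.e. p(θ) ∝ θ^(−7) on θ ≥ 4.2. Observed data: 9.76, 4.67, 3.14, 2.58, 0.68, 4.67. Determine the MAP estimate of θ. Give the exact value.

The Uniform(0, θ) likelihood is θ^(−n) for θ ≥ max(xᵢ), zero otherwise. Here max(xᵢ) = 9.76.
Posterior ∝ θ^(−7) · θ^(−6) = θ^(−13) on θ ≥ max(4.2, 9.76) = 9.76.
This density is strictly decreasing in θ, so the posterior mode lies at the lower boundary of the support.

θ̂_MAP = 9.76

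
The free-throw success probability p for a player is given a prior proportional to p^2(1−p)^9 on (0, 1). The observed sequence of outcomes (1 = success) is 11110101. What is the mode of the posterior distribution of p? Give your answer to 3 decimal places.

The prior density ∝ p^2(1−p)^9 is the kernel of Beta(3, 10).
Data: 6 successes in 8 trials (from the sequence). The binomial likelihood contributes p^6(1−p)^2, so the posterior is Beta(3+6, 10+2) = Beta(9, 12).
For Beta(a, b) with a, b > 1 the mode is (a−1)/(a+b−2) = 8/19 ≈ 0.421.

p̂_MAP = 0.421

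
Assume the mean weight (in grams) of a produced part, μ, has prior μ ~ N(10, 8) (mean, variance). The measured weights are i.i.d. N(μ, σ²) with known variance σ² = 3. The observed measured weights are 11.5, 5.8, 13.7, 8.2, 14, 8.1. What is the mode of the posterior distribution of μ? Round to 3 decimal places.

n = 6; x̄ = (11.5 + 5.8 + 13.7 + 8.2 + 14 + 8.1)/6 = 61.3/6 = 613/60 ≈ 10.2167.
For a Normal prior and Normal likelihood with known variance, the posterior is Normal; its mode equals its mean, the precision-weighted average.
Prior precision 1/σ₀² = 1/8 = 0.125; data precision n/σ² = 6/3 = 2.
μ̂ = (0.125·10 + 2·(613/60)) / (0.125 + 2) = (1301/60)/2.125 = 2602/255 ≈ 10.204.

μ̂_MAP = 10.204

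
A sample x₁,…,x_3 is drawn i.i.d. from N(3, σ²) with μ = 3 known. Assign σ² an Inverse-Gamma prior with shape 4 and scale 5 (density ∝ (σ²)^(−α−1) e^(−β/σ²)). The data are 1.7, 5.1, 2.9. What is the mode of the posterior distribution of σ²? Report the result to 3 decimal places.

σ̂²_MAP = 1.239

Sum of squared deviations about the known mean: SS = (1.7−3)² + (5.1−3)² + (2.9−3)² = 6.11.
The Normal likelihood contributes (σ²)^(−n/2) exp(−SS/(2σ²)), so the posterior is Inverse-Gamma(α + n/2, β + SS/2) = Inverse-Gamma(5.5, 8.055).
The mode of Inverse-Gamma(a, b) is b/(a+1) = 8.055/6.5 ≈ 1.239.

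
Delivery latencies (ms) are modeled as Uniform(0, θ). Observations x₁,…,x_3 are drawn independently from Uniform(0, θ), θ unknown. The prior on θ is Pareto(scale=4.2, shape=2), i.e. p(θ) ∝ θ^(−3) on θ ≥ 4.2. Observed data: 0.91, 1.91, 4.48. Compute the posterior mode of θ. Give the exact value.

The Uniform(0, θ) likelihood is θ^(−n) for θ ≥ max(xᵢ), zero otherwise. Here max(xᵢ) = 4.48.
Posterior ∝ θ^(−3) · θ^(−3) = θ^(−6) on θ ≥ max(4.2, 4.48) = 4.48.
This density is strictly decreasing in θ, so the posterior mode lies at the lower boundary of the support.

θ̂_MAP = 4.48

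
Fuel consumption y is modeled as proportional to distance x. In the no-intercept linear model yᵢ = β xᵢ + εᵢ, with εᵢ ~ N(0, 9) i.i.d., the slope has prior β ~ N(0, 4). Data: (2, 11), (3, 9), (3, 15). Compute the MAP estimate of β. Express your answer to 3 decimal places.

log p(β | y) = −Σ(yᵢ − βxᵢ)²/(2·9) − β²/(2·4) + const.
Setting the derivative to zero: Σxᵢ(yᵢ − βxᵢ)/9 − β/4 = 0, so β = Σxᵢyᵢ / (Σxᵢ² + σ²/τ²).
Σxᵢyᵢ = 2·11 + 3·9 + 3·15 = 94; Σxᵢ² = 22; σ²/τ² = 2.25.
β̂_MAP = 94 / (22 + 2.25) = 94/24.25 ≈ 3.876.

β̂_MAP = 3.876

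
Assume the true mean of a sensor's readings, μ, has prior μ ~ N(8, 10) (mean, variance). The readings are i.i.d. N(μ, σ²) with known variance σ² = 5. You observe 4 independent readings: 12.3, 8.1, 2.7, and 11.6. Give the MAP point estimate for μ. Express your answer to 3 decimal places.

μ̂_MAP = 8.600

n = 4; x̄ = (12.3 + 8.1 + 2.7 + 11.6)/4 = 34.7/4 = 8.675.
For a Normal prior and Normal likelihood with known variance, the posterior is Normal; its mode equals its mean, the precision-weighted average.
Prior precision 1/σ₀² = 1/10 = 0.1; data precision n/σ² = 4/5 = 0.8.
μ̂ = (0.1·8 + 0.8·8.675) / (0.1 + 0.8) = 7.74/0.9 = 8.600.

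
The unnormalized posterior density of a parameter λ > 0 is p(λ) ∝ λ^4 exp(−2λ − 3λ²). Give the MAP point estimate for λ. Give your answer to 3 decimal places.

ℓ'(λ) = 4/λ − 2 − 6λ. Setting this to zero and multiplying by λ: 6λ² + 2λ − 4 = 0.
λ = (−2 + √(2² + 4·6·4)) / (2·6) = (−2 + √100) / 12 = (−2 + 10)/12 = 2/3.
ℓ''(λ) = −4/λ² − 6 < 0, confirming a maximum.

λ̂_MAP = 0.667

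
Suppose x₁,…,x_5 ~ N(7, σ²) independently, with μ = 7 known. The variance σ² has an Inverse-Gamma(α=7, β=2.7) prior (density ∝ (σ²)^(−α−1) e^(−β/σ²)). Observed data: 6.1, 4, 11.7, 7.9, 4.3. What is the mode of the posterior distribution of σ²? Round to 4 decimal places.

σ̂²_MAP = 2.1619

Sum of squared deviations about the known mean: SS = (6.1−7)² + (4−7)² + (11.7−7)² + (7.9−7)² + (4.3−7)² = 40.
The Normal likelihood contributes (σ²)^(−n/2) exp(−SS/(2σ²)), so the posterior is Inverse-Gamma(α + n/2, β + SS/2) = Inverse-Gamma(9.5, 22.7).
The mode of Inverse-Gamma(a, b) is b/(a+1) = 22.7/10.5 ≈ 2.1619.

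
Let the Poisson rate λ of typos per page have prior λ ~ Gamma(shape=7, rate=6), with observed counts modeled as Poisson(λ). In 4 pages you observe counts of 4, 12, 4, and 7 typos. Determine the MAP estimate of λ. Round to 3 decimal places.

λ̂_MAP = 3.300

Σxᵢ = 4+12+4+7 = 27, with n = 4.
Posterior ∝ λ^6e^(−6λ) · λ^27e^(−4λ) = λ^33e^(−10λ), i.e. Gamma(shape=34, rate=10).
The mode of a Gamma(a, b) with a ≥ 1 (shape–rate) is (a−1)/b = 33/10 ≈ 3.300.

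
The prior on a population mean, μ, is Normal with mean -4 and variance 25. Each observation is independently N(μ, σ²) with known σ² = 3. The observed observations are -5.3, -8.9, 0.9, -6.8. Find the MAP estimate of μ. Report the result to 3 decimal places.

μ̂_MAP = -4.995

n = 4; x̄ = ((-5.3) + (-8.9) + 0.9 + (-6.8))/4 = -20.1/4 = -5.025.
For a Normal prior and Normal likelihood with known variance, the posterior is Normal; its mode equals its mean, the precision-weighted average.
Prior precision 1/σ₀² = 1/25 = 0.04; data precision n/σ² = 4/3.
μ̂ = (0.04·(-4) + (4/3)·(-5.025)) / (0.04 + 4/3) = (-6.86)/(103/75) = -1029/206 ≈ -4.995.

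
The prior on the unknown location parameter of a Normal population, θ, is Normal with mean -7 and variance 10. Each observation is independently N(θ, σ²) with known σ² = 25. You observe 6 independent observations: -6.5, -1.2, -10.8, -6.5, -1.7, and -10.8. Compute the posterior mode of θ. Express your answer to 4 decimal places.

θ̂_MAP = -6.4706

n = 6; x̄ = ((-6.5) + (-1.2) + (-10.8) + (-6.5) + (-1.7) + (-10.8))/6 = -37.5/6 = -6.25.
For a Normal prior and Normal likelihood with known variance, the posterior is Normal; its mode equals its mean, the precision-weighted average.
Prior precision 1/σ₀² = 1/10 = 0.1; data precision n/σ² = 6/25 = 0.24.
θ̂ = (0.1·(-7) + 0.24·(-6.25)) / (0.1 + 0.24) = (-2.2)/0.34 = -110/17 ≈ -6.4706.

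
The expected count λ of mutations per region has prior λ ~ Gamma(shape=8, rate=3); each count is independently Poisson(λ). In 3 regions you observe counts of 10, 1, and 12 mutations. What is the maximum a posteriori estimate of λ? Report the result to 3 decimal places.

Σxᵢ = 10+1+12 = 23, with n = 3.
Posterior ∝ λ^7e^(−3λ) · λ^23e^(−3λ) = λ^30e^(−6λ), i.e. Gamma(shape=31, rate=6).
The mode of a Gamma(a, b) with a ≥ 1 (shape–rate) is (a−1)/b = 30/6 ≈ 5.000.

λ̂_MAP = 5.000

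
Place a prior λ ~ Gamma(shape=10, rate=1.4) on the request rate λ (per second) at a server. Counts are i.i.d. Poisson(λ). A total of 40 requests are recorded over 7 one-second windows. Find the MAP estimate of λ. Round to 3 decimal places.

λ̂_MAP = 5.833

Σxᵢ = 40, n = 7.
Posterior ∝ λ^9e^(−1.4λ) · λ^40e^(−7λ) = λ^49e^(−8.4λ), i.e. Gamma(shape=50, rate=8.4).
The mode of a Gamma(a, b) with a ≥ 1 (shape–rate) is (a−1)/b = 49/8.4 ≈ 5.833.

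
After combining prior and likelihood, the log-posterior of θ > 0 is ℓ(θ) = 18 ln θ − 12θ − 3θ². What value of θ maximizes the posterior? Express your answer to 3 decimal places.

ℓ'(θ) = 18/θ − 12 − 6θ. Setting this to zero and multiplying by θ: 6θ² + 12θ − 18 = 0.
θ = (−12 + √(12² + 4·6·18)) / (2·6) = (−12 + √576) / 12 = (−12 + 24)/12 = 1.
ℓ''(θ) = −18/θ² − 6 < 0, confirming a maximum.

θ̂_MAP = 1.000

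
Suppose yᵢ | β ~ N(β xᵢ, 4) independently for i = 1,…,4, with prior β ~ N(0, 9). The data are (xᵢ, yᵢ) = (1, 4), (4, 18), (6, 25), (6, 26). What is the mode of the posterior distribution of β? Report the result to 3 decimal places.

β̂_MAP = 4.271

log p(β | y) = −Σ(yᵢ − βxᵢ)²/(2·4) − β²/(2·9) + const.
Setting the derivative to zero: Σxᵢ(yᵢ − βxᵢ)/4 − β/9 = 0, so β = Σxᵢyᵢ / (Σxᵢ² + σ²/τ²).
Σxᵢyᵢ = 1·4 + 4·18 + 6·25 + 6·26 = 382; Σxᵢ² = 89; σ²/τ² = 4/9.
β̂_MAP = 382 / (89 + 4/9) = 382/(805/9) = 3438/805 ≈ 4.271.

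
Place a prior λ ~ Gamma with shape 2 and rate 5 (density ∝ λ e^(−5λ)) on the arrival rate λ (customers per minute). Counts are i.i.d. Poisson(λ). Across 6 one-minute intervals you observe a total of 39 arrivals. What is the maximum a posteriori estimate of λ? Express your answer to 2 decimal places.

λ̂_MAP = 3.64

Σxᵢ = 39, n = 6.
Posterior ∝ λe^(−5λ) · λ^39e^(−6λ) = λ^40e^(−11λ), i.e. Gamma(shape=41, rate=11).
The mode of a Gamma(a, b) with a ≥ 1 (shape–rate) is (a−1)/b = 40/11 ≈ 3.64.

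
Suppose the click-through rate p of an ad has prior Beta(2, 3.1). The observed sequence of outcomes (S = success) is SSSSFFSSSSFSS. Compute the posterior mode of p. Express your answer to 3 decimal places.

p̂_MAP = 0.683

Prior: Beta(2, 3.1).
Data: 10 successes in 13 trials (from the sequence). The binomial likelihood contributes p^10(1−p)^3, so the posterior is Beta(2+10, 3.1+3) = Beta(12, 6.1).
For Beta(a, b) with a, b > 1 the mode is (a−1)/(a+b−2) = 11/16.1 ≈ 0.683.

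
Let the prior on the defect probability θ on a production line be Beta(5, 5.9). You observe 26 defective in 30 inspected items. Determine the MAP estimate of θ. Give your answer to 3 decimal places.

θ̂_MAP = 0.771

Prior: Beta(5, 5.9).
Data: 26 successes in 30 trials. The binomial likelihood contributes θ^26(1−θ)^4, so the posterior is Beta(5+26, 5.9+4) = Beta(31, 9.9).
For Beta(a, b) with a, b > 1 the mode is (a−1)/(a+b−2) = 30/38.9 ≈ 0.771.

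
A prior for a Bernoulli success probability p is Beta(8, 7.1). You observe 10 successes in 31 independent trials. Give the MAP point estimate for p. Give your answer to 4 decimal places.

p̂_MAP = 0.3855

Prior: Beta(8, 7.1).
Data: 10 successes in 31 trials. The binomial likelihood contributes p^10(1−p)^21, so the posterior is Beta(8+10, 7.1+21) = Beta(18, 28.1).
For Beta(a, b) with a, b > 1 the mode is (a−1)/(a+b−2) = 17/44.1 ≈ 0.3855.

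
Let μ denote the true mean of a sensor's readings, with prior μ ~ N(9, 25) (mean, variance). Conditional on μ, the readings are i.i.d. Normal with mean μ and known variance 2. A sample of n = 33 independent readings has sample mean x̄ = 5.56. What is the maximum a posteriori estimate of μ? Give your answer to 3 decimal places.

n = 33, x̄ = 5.56.
For a Normal prior and Normal likelihood with known variance, the posterior is Normal; its mode equals its mean, the precision-weighted average.
Prior precision 1/σ₀² = 1/25 = 0.04; data precision n/σ² = 33/2 = 16.5.
μ̂ = (0.04·9 + 16.5·5.56) / (0.04 + 16.5) = 92.1/16.54 = 4605/827 ≈ 5.568.

μ̂_MAP = 5.568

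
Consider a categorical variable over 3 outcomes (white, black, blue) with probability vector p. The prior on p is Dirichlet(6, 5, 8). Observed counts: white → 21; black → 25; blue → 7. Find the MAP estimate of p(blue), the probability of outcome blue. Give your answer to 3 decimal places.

The posterior is Dirichlet(αᵢ + nᵢ) = Dirichlet(27, 30, 15).
For a Dirichlet(a₁,…,a_K) with all aᵢ > 1, the mode has j-th component (aⱼ − 1)/(Σaᵢ − K).
Here Σaᵢ = 72 and K = 3, so p(blue) = (15 − 1)/(72 − 3) = 14/69 ≈ 0.203.

MAP estimate of p(blue) = 0.203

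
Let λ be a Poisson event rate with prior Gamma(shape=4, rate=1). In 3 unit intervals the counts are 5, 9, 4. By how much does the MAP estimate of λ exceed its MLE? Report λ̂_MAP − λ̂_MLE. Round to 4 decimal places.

MAP − MLE = -0.7500

Σxᵢ = 18. Posterior is Gamma(22, 4); MAP = (22−1)/4 = 21/4 ≈ 5.25000.
MLE = x̄ = 18/3 ≈ 6.00000.
Difference = 21/4 − 18/3 = -3/4 ≈ -0.7500.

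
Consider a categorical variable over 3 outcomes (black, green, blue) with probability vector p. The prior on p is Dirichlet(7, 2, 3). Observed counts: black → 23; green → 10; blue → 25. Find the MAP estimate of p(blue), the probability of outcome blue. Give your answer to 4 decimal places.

The posterior is Dirichlet(αᵢ + nᵢ) = Dirichlet(30, 12, 28).
For a Dirichlet(a₁,…,a_K) with all aᵢ > 1, the mode has j-th component (aⱼ − 1)/(Σaᵢ − K).
Here Σaᵢ = 70 and K = 3, so p(blue) = (28 − 1)/(70 − 3) = 27/67 ≈ 0.4030.

MAP estimate of p(blue) = 0.4030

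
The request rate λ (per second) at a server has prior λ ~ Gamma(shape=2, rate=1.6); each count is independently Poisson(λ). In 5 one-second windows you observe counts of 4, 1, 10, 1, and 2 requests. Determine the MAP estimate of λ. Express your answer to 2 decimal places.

Σxᵢ = 4+1+10+1+2 = 18, with n = 5.
Posterior ∝ λe^(−1.6λ) · λ^18e^(−5λ) = λ^19e^(−6.6λ), i.e. Gamma(shape=20, rate=6.6).
The mode of a Gamma(a, b) with a ≥ 1 (shape–rate) is (a−1)/b = 19/6.6 ≈ 2.88.

λ̂_MAP = 2.88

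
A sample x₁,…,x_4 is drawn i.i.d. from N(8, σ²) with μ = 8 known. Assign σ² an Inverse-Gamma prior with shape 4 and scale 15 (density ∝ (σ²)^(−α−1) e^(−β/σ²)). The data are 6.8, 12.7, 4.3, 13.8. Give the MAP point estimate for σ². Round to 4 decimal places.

Sum of squared deviations about the known mean: SS = (6.8−8)² + (12.7−8)² + (4.3−8)² + (13.8−8)² = 70.86.
The Normal likelihood contributes (σ²)^(−n/2) exp(−SS/(2σ²)), so the posterior is Inverse-Gamma(α + n/2, β + SS/2) = Inverse-Gamma(6, 50.43).
The mode of Inverse-Gamma(a, b) is b/(a+1) = 50.43/7 ≈ 7.2043.

σ̂²_MAP = 7.2043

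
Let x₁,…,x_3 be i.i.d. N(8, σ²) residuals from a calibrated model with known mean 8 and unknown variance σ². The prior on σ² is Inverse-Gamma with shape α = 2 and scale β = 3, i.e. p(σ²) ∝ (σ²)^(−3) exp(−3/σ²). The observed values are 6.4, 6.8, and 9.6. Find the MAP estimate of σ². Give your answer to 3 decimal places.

σ̂²_MAP = 1.396

Sum of squared deviations about the known mean: SS = (6.4−8)² + (6.8−8)² + (9.6−8)² = 6.56.
The Normal likelihood contributes (σ²)^(−n/2) exp(−SS/(2σ²)), so the posterior is Inverse-Gamma(α + n/2, β + SS/2) = Inverse-Gamma(3.5, 6.28).
The mode of Inverse-Gamma(a, b) is b/(a+1) = 6.28/4.5 ≈ 1.396.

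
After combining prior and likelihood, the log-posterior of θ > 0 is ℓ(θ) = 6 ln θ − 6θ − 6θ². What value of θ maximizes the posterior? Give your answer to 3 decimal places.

θ̂_MAP = 0.500

ℓ'(θ) = 6/θ − 6 − 12θ. Setting this to zero and multiplying by θ: 12θ² + 6θ − 6 = 0.
θ = (−6 + √(6² + 4·12·6)) / (2·12) = (−6 + √324) / 24 = (−6 + 18)/24 = 1/2.
ℓ''(θ) = −6/θ² − 12 < 0, confirming a maximum.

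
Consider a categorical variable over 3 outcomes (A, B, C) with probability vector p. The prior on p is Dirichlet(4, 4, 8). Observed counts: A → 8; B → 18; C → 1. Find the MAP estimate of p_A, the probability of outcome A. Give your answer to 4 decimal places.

The posterior is Dirichlet(αᵢ + nᵢ) = Dirichlet(12, 22, 9).
For a Dirichlet(a₁,…,a_K) with all aᵢ > 1, the mode has j-th component (aⱼ − 1)/(Σaᵢ − K).
Here Σaᵢ = 43 and K = 3, so p_A = (12 − 1)/(43 − 3) = 11/40 ≈ 0.2750.

MAP estimate of p_A = 0.2750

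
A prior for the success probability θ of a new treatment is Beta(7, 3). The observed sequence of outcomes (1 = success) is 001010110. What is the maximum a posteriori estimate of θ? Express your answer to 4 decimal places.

Prior: Beta(7, 3).
Data: 4 successes in 9 trials (from the sequence). The binomial likelihood contributes θ^4(1−θ)^5, so the posterior is Beta(7+4, 3+5) = Beta(11, 8).
For Beta(a, b) with a, b > 1 the mode is (a−1)/(a+b−2) = 10/17 ≈ 0.5882.

θ̂_MAP = 0.5882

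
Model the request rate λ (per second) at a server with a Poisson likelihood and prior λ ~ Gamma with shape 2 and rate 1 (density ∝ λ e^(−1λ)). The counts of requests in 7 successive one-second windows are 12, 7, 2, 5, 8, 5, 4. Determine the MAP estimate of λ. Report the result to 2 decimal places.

Σxᵢ = 12+7+2+5+8+5+4 = 43, with n = 7.
Posterior ∝ λe^(−1λ) · λ^43e^(−7λ) = λ^44e^(−8λ), i.e. Gamma(shape=45, rate=8).
The mode of a Gamma(a, b) with a ≥ 1 (shape–rate) is (a−1)/b = 44/8 ≈ 5.50.

λ̂_MAP = 5.50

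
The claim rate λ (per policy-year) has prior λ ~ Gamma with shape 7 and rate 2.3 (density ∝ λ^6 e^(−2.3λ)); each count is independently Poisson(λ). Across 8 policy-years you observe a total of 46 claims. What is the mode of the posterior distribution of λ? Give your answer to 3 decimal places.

λ̂_MAP = 5.049

Σxᵢ = 46, n = 8.
Posterior ∝ λ^6e^(−2.3λ) · λ^46e^(−8λ) = λ^52e^(−10.3λ), i.e. Gamma(shape=53, rate=10.3).
The mode of a Gamma(a, b) with a ≥ 1 (shape–rate) is (a−1)/b = 52/10.3 ≈ 5.049.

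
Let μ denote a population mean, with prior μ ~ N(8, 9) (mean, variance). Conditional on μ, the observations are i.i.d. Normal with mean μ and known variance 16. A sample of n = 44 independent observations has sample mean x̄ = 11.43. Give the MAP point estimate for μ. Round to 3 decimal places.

n = 44, x̄ = 11.43.
For a Normal prior and Normal likelihood with known variance, the posterior is Normal; its mode equals its mean, the precision-weighted average.
Prior precision 1/σ₀² = 1/9; data precision n/σ² = 44/16 = 2.75.
μ̂ = ((1/9)·8 + 2.75·11.43) / (1/9 + 2.75) = (116357/3600)/(103/36) = 116357/10300 ≈ 11.297.

μ̂_MAP = 11.297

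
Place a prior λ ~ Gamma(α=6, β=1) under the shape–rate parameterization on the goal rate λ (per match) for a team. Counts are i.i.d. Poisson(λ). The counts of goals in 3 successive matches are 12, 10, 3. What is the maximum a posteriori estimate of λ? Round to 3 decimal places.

Σxᵢ = 12+10+3 = 25, with n = 3.
Posterior ∝ λ^5e^(−1λ) · λ^25e^(−3λ) = λ^30e^(−4λ), i.e. Gamma(shape=31, rate=4).
The mode of a Gamma(a, b) with a ≥ 1 (shape–rate) is (a−1)/b = 30/4 ≈ 7.500.

λ̂_MAP = 7.500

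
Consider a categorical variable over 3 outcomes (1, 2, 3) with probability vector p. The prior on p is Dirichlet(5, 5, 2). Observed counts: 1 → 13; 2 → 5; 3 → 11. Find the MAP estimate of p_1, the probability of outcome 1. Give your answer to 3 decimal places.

MAP estimate: 0.447

The posterior is Dirichlet(αᵢ + nᵢ) = Dirichlet(18, 10, 13).
For a Dirichlet(a₁,…,a_K) with all aᵢ > 1, the mode has j-th component (aⱼ − 1)/(Σaᵢ − K).
Here Σaᵢ = 41 and K = 3, so p_1 = (18 − 1)/(41 − 3) = 17/38 ≈ 0.447.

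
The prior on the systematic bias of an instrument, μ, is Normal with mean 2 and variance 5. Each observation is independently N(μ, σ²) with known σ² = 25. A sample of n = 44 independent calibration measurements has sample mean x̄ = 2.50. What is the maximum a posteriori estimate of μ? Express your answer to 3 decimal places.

μ̂_MAP = 2.449

n = 44, x̄ = 2.50.
For a Normal prior and Normal likelihood with known variance, the posterior is Normal; its mode equals its mean, the precision-weighted average.
Prior precision 1/σ₀² = 1/5 = 0.2; data precision n/σ² = 44/25 = 1.76.
μ̂ = (0.2·2 + 1.76·2.5) / (0.2 + 1.76) = 4.8/1.96 = 120/49 ≈ 2.449.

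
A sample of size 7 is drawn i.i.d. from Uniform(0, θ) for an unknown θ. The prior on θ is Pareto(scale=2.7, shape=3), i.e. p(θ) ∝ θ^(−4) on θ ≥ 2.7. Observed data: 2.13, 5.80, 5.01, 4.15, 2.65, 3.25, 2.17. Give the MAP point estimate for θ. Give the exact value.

θ̂_MAP = 5.80

The Uniform(0, θ) likelihood is θ^(−n) for θ ≥ max(xᵢ), zero otherwise. Here max(xᵢ) = 5.80.
Posterior ∝ θ^(−4) · θ^(−7) = θ^(−11) on θ ≥ max(2.7, 5.80) = 5.80.
This density is strictly decreasing in θ, so the posterior mode lies at the lower boundary of the support.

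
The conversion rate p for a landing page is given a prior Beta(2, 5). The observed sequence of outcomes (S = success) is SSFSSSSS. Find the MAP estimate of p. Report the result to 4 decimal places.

p̂_MAP = 0.6154

Prior: Beta(2, 5).
Data: 7 successes in 8 trials (from the sequence). The binomial likelihood contributes p^7(1−p)^1, so the posterior is Beta(2+7, 5+1) = Beta(9, 6).
For Beta(a, b) with a, b > 1 the mode is (a−1)/(a+b−2) = 8/13 ≈ 0.6154.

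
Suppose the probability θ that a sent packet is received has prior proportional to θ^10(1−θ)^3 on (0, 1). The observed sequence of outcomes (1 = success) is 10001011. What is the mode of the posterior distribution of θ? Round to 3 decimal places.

The prior density ∝ θ^10(1−θ)^3 is the kernel of Beta(11, 4).
Data: 4 successes in 8 trials (from the sequence). The binomial likelihood contributes θ^4(1−θ)^4, so the posterior is Beta(11+4, 4+4) = Beta(15, 8).
For Beta(a, b) with a, b > 1 the mode is (a−1)/(a+b−2) = 14/21 ≈ 0.667.

θ̂_MAP = 0.667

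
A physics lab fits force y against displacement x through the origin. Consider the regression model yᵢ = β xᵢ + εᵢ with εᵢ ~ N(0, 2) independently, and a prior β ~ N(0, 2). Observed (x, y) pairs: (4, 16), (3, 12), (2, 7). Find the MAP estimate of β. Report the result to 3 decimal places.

log p(β | y) = −Σ(yᵢ − βxᵢ)²/(2·2) − β²/(2·2) + const.
Setting the derivative to zero: Σxᵢ(yᵢ − βxᵢ)/2 − β/2 = 0, so β = Σxᵢyᵢ / (Σxᵢ² + σ²/τ²).
Σxᵢyᵢ = 4·16 + 3·12 + 2·7 = 114; Σxᵢ² = 29; σ²/τ² = 1.
β̂_MAP = 114 / (29 + 1) = 114/30 ≈ 3.800.

β̂_MAP = 3.800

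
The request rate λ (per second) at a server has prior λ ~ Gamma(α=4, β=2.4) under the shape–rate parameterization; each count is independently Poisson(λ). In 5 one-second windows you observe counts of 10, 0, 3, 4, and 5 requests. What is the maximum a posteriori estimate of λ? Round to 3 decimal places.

Σxᵢ = 10+0+3+4+5 = 22, with n = 5.
Posterior ∝ λ^3e^(−2.4λ) · λ^22e^(−5λ) = λ^25e^(−7.4λ), i.e. Gamma(shape=26, rate=7.4).
The mode of a Gamma(a, b) with a ≥ 1 (shape–rate) is (a−1)/b = 25/7.4 ≈ 3.378.

λ̂_MAP = 3.378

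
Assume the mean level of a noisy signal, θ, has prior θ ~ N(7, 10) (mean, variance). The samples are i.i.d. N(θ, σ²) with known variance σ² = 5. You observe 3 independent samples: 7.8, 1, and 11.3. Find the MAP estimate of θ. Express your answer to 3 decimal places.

n = 3; x̄ = (7.8 + 1 + 11.3)/3 = 20.1/3 = 6.7.
For a Normal prior and Normal likelihood with known variance, the posterior is Normal; its mode equals its mean, the precision-weighted average.
Prior precision 1/σ₀² = 1/10 = 0.1; data precision n/σ² = 3/5 = 0.6.
θ̂ = (0.1·7 + 0.6·6.7) / (0.1 + 0.6) = 4.72/0.7 = 236/35 ≈ 6.743.

θ̂_MAP = 6.743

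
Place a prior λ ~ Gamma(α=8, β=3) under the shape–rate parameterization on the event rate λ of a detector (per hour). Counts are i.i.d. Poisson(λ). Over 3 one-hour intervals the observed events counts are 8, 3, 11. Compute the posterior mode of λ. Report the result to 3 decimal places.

Σxᵢ = 8+3+11 = 22, with n = 3.
Posterior ∝ λ^7e^(−3λ) · λ^22e^(−3λ) = λ^29e^(−6λ), i.e. Gamma(shape=30, rate=6).
The mode of a Gamma(a, b) with a ≥ 1 (shape–rate) is (a−1)/b = 29/6 ≈ 4.833.

λ̂_MAP = 4.833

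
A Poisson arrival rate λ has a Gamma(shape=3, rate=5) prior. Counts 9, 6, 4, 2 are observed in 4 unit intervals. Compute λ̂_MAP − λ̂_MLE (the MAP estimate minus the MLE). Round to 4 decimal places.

MAP − MLE = -2.6944

Σxᵢ = 21. Posterior is Gamma(24, 9); MAP = (24−1)/9 = 23/9 ≈ 2.55556.
MLE = x̄ = 21/4 ≈ 5.25000.
Difference = 23/9 − 21/4 = -97/36 ≈ -2.6944.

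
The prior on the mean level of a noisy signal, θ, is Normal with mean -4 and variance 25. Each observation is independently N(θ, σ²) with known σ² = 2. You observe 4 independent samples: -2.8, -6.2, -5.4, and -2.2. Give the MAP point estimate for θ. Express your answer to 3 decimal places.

θ̂_MAP = -4.147

n = 4; x̄ = ((-2.8) + (-6.2) + (-5.4) + (-2.2))/4 = -16.6/4 = -4.15.
For a Normal prior and Normal likelihood with known variance, the posterior is Normal; its mode equals its mean, the precision-weighted average.
Prior precision 1/σ₀² = 1/25 = 0.04; data precision n/σ² = 4/2 = 2.
θ̂ = (0.04·(-4) + 2·(-4.15)) / (0.04 + 2) = (-8.46)/2.04 = -141/34 ≈ -4.147.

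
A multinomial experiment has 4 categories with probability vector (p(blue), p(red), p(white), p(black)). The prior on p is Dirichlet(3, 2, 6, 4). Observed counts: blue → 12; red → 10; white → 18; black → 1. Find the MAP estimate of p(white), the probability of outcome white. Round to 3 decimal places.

The posterior is Dirichlet(αᵢ + nᵢ) = Dirichlet(15, 12, 24, 5).
For a Dirichlet(a₁,…,a_K) with all aᵢ > 1, the mode has j-th component (aⱼ − 1)/(Σaᵢ − K).
Here Σaᵢ = 56 and K = 4, so p(white) = (24 − 1)/(56 − 4) = 23/52 ≈ 0.442.

MAP estimate of p(white) = 0.442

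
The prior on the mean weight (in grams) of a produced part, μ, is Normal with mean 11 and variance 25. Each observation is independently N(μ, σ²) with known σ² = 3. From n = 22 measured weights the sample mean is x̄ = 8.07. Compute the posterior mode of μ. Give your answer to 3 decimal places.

n = 22, x̄ = 8.07.
For a Normal prior and Normal likelihood with known variance, the posterior is Normal; its mode equals its mean, the precision-weighted average.
Prior precision 1/σ₀² = 1/25 = 0.04; data precision n/σ² = 22/3.
μ̂ = (0.04·11 + (22/3)·8.07) / (0.04 + 22/3) = 59.62/(553/75) = 8943/1106 ≈ 8.086.

μ̂_MAP = 8.086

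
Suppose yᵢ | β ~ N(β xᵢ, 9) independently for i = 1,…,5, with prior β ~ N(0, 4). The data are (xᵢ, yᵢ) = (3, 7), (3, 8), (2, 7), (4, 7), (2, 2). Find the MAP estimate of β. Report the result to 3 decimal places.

log p(β | y) = −Σ(yᵢ − βxᵢ)²/(2·9) − β²/(2·4) + const.
Setting the derivative to zero: Σxᵢ(yᵢ − βxᵢ)/9 − β/4 = 0, so β = Σxᵢyᵢ / (Σxᵢ² + σ²/τ²).
Σxᵢyᵢ = 3·7 + 3·8 + 2·7 + 4·7 + 2·2 = 91; Σxᵢ² = 42; σ²/τ² = 2.25.
β̂_MAP = 91 / (42 + 2.25) = 91/44.25 ≈ 2.056.

β̂_MAP = 2.056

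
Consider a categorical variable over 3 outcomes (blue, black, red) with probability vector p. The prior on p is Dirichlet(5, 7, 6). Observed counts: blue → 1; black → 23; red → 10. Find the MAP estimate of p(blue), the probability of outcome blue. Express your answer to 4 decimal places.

MAP estimate of p(blue) = 0.1020

The posterior is Dirichlet(αᵢ + nᵢ) = Dirichlet(6, 30, 16).
For a Dirichlet(a₁,…,a_K) with all aᵢ > 1, the mode has j-th component (aⱼ − 1)/(Σaᵢ − K).
Here Σaᵢ = 52 and K = 3, so p(blue) = (6 − 1)/(52 − 3) = 5/49 ≈ 0.1020.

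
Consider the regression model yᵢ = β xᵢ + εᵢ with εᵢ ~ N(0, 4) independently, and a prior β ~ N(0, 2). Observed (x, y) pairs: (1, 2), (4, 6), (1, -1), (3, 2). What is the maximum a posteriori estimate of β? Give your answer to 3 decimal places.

log p(β | y) = −Σ(yᵢ − βxᵢ)²/(2·4) − β²/(2·2) + const.
Setting the derivative to zero: Σxᵢ(yᵢ − βxᵢ)/4 − β/2 = 0, so β = Σxᵢyᵢ / (Σxᵢ² + σ²/τ²).
Σxᵢyᵢ = 1·2 + 4·6 + 1·(-1) + 3·2 = 31; Σxᵢ² = 27; σ²/τ² = 2.
β̂_MAP = 31 / (27 + 2) = 31/29 ≈ 1.069.

β̂_MAP = 1.069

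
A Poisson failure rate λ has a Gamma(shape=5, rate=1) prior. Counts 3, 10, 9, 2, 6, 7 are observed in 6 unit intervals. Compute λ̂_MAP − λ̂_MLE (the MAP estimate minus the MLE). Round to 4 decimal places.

Σxᵢ = 37. Posterior is Gamma(42, 7); MAP = (42−1)/7 = 41/7 ≈ 5.85714.
MLE = x̄ = 37/6 ≈ 6.16667.
Difference = 41/7 − 37/6 = -13/42 ≈ -0.3095.

MAP − MLE = -0.3095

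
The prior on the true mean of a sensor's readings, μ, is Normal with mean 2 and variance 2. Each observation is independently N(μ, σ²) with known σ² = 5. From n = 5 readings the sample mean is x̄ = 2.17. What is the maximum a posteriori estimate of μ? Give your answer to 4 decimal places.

μ̂_MAP = 2.1133

n = 5, x̄ = 2.17.
For a Normal prior and Normal likelihood with known variance, the posterior is Normal; its mode equals its mean, the precision-weighted average.
Prior precision 1/σ₀² = 1/2 = 0.5; data precision n/σ² = 5/5 = 1.
μ̂ = (0.5·2 + 1·2.17) / (0.5 + 1) = 3.17/1.5 = 317/150 ≈ 2.1133.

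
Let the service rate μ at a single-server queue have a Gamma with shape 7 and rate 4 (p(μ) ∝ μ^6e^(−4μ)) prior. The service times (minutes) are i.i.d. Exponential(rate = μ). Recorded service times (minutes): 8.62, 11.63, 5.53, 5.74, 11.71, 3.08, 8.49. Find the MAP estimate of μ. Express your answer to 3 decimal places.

The Exponential(rate=μ) likelihood is ∝ μ^n e^(−μΣtᵢ). Here n = 7 and Σtᵢ = 8.62 + 11.63 + 5.53 + 5.74 + 11.71 + 3.08 + 8.49 = 54.80.
Posterior ∝ μ^6e^(−4μ) · μ^7e^(−54.80μ) = μ^13e^(−58.80μ), i.e. Gamma(14, 58.80).
Mode = (a−1)/b = 13/58.80 ≈ 0.221.

μ̂_MAP = 0.221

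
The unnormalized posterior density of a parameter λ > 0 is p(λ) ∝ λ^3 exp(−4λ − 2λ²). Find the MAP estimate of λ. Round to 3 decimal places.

ℓ'(λ) = 3/λ − 4 − 4λ. Setting this to zero and multiplying by λ: 4λ² + 4λ − 3 = 0.
λ = (−4 + √(4² + 4·4·3)) / (2·4) = (−4 + √64) / 8 = (−4 + 8)/8 = 1/2.
ℓ''(λ) = −3/λ² − 4 < 0, confirming a maximum.

λ̂_MAP = 0.500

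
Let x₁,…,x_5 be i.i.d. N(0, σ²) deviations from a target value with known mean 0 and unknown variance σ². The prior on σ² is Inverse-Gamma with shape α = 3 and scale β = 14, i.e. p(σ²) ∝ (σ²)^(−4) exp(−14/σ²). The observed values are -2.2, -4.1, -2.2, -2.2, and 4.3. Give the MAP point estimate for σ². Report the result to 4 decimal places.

Sum of squared deviations about the known mean: SS = (-2.2−0)² + (-4.1−0)² + (-2.2−0)² + (-2.2−0)² + (4.3−0)² = 49.82.
The Normal likelihood contributes (σ²)^(−n/2) exp(−SS/(2σ²)), so the posterior is Inverse-Gamma(α + n/2, β + SS/2) = Inverse-Gamma(5.5, 38.91).
The mode of Inverse-Gamma(a, b) is b/(a+1) = 38.91/6.5 ≈ 5.9862.

σ̂²_MAP = 5.9862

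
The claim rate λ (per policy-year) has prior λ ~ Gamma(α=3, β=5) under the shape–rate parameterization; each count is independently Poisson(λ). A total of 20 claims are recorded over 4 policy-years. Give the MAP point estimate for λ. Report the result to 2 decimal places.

Σxᵢ = 20, n = 4.
Posterior ∝ λ^2e^(−5λ) · λ^20e^(−4λ) = λ^22e^(−9λ), i.e. Gamma(shape=23, rate=9).
The mode of a Gamma(a, b) with a ≥ 1 (shape–rate) is (a−1)/b = 22/9 ≈ 2.44.

λ̂_MAP = 2.44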